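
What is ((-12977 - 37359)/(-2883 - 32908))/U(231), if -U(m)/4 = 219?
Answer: -12584/7838229 ≈ -0.0016055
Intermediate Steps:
U(m) = -876 (U(m) = -4*219 = -876)
((-12977 - 37359)/(-2883 - 32908))/U(231) = ((-12977 - 37359)/(-2883 - 32908))/(-876) = -50336/(-35791)*(-1/876) = -50336*(-1/35791)*(-1/876) = (50336/35791)*(-1/876) = -12584/7838229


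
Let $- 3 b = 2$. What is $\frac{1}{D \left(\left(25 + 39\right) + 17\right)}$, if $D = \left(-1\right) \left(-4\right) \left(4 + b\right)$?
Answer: $\frac{1}{1080} \approx 0.00092593$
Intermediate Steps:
$b = - \frac{2}{3}$ ($b = \left(- \frac{1}{3}\right) 2 = - \frac{2}{3} \approx -0.66667$)
$D = \frac{40}{3}$ ($D = \left(-1\right) \left(-4\right) \left(4 - \frac{2}{3}\right) = 4 \cdot \frac{10}{3} = \frac{40}{3} \approx 13.333$)
$\frac{1}{D \left(\left(25 + 39\right) + 17\right)} = \frac{1}{\frac{40}{3} \left(\left(25 + 39\right) + 17\right)} = \frac{1}{\frac{40}{3} \left(64 + 17\right)} = \frac{1}{\frac{40}{3} \cdot 81} = \frac{1}{1080}$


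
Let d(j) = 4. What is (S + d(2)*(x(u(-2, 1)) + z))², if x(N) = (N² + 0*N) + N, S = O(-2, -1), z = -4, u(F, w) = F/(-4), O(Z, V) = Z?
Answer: 225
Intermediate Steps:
u(F, w) = -F/4 (u(F, w) = F*(-¼) = -F/4)
S = -2
x(N) = N + N² (x(N) = (N² + 0) + N = N² + N = N + N²)
(S + d(2)*(x(u(-2, 1)) + z))² = (-2 + 4*((-¼*(-2))*(1 - ¼*(-2)) - 4))² = (-2 + 4*((1 + ½)/2 - 4))² = (-2 + 4*((½)*(3/2) - 4))² = (-2 + 4*(¾ - 4))² = (-2 + 4*(-13/4))² = (-2 - 13)² = (-15)² = 225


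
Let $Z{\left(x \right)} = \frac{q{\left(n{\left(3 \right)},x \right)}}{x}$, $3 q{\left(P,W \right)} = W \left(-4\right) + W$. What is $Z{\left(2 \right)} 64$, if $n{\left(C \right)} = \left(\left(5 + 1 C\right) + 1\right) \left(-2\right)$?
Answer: $-64$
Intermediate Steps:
$n{\left(C \right)} = -12 - 2 C$ ($n{\left(C \right)} = \left(\left(5 + C\right) + 1\right) \left(-2\right) = \left(6 + C\right) \left(-2\right) = -12 - 2 C$)
$q{\left(P,W \right)} = - W$ ($q{\left(P,W \right)} = \frac{W \left(-4\right) + W}{3} = \frac{- 4 W + W}{3} = \frac{\left(-3\right) W}{3} = - W$)
$Z{\left(x \right)} = -1$ ($Z{\left(x \right)} = \frac{\left(-1\right) x}{x} = -1$)
$Z{\left(2 \right)} 64 = \left(-1\right) 64 = -64$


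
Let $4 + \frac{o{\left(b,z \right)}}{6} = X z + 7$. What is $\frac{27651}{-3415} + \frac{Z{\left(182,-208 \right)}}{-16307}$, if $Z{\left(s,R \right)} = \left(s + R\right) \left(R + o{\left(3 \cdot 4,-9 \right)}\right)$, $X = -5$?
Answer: $- \frac{443801657}{55688405} \approx -7.9694$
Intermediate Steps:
$o{\left(b,z \right)} = 18 - 30 z$ ($o{\left(b,z \right)} = -24 + 6 \left(- 5 z + 7\right) = -24 + 6 \left(7 - 5 z\right) = -24 - \left(-42 + 30 z\right) = 18 - 30 z$)
$Z{\left(s,R \right)} = \left(288 + R\right) \left(R + s\right)$ ($Z{\left(s,R \right)} = \left(s + R\right) \left(R + \left(18 - -270\right)\right) = \left(R + s\right) \left(R + \left(18 + 270\right)\right) = \left(R + s\right) \left(R + 288\right) = \left(R + s\right) \left(288 + R\right) = \left(288 + R\right) \left(R + s\right)$)
$\frac{27651}{-3415} + \frac{Z{\left(182,-208 \right)}}{-16307} = \frac{27651}{-3415} + \frac{\left(-208\right)^{2} + 288 \left(-208\right) + 288 \cdot 182 - 37856}{-16307} = 27651 \left(- \frac{1}{3415}\right) + \left(43264 - 59904 + 52416 - 37856\right) \left(- \frac{1}{16307}\right) = - \frac{27651}{3415} - - \frac{2080}{16307} = - \frac{27651}{3415} + \frac{2080}{16307} = - \frac{443801657}{55688405}$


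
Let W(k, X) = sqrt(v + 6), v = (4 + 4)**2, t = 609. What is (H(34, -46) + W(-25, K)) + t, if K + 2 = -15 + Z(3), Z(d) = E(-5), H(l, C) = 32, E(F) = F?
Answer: 641 + sqrt(70) ≈ 649.37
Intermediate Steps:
Z(d) = -5
v = 64 (v = 8**2 = 64)
K = -22 (K = -2 + (-15 - 5) = -2 - 20 = -22)
W(k, X) = sqrt(70) (W(k, X) = sqrt(64 + 6) = sqrt(70))
(H(34, -46) + W(-25, K)) + t = (32 + sqrt(70)) + 609 = 641 + sqrt(70)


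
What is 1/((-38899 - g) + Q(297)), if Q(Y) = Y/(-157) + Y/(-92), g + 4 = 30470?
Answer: -14444/1001982013 ≈ -1.4415e-5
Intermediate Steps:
g = 30466 (g = -4 + 30470 = 30466)
Q(Y) = -249*Y/14444 (Q(Y) = Y*(-1/157) + Y*(-1/92) = -Y/157 - Y/92 = -249*Y/14444)
1/((-38899 - g) + Q(297)) = 1/((-38899 - 1*30466) - 249/14444*297) = 1/((-38899 - 30466) - 73953/14444) = 1/(-69365 - 73953/14444) = 1/(-1001982013/14444) = -14444/1001982013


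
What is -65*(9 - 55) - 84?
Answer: 2906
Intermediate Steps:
-65*(9 - 55) - 84 = -65*(-46) - 84 = 2990 - 84 = 2906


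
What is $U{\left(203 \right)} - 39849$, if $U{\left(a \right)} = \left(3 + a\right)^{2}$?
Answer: $2587$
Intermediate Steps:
$U{\left(203 \right)} - 39849 = \left(3 + 203\right)^{2} - 39849 = 206^{2} - 39849 = 42436 - 39849 = 2587$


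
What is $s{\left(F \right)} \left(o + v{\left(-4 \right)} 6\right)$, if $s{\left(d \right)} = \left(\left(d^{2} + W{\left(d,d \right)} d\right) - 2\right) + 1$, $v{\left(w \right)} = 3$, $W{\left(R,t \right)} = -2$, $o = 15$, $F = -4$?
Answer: $759$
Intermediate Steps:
$s{\left(d \right)} = -1 + d^{2} - 2 d$ ($s{\left(d \right)} = \left(\left(d^{2} - 2 d\right) - 2\right) + 1 = \left(-2 + d^{2} - 2 d\right) + 1 = -1 + d^{2} - 2 d$)
$s{\left(F \right)} \left(o + v{\left(-4 \right)} 6\right) = \left(-1 + \left(-4\right)^{2} - -8\right) \left(15 + 3 \cdot 6\right) = \left(-1 + 16 + 8\right) \left(15 + 18\right) = 23 \cdot 33 = 759$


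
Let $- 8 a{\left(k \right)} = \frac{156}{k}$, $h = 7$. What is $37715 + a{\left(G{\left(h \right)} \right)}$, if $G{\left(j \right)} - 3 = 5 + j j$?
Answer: $\frac{1433157}{38} \approx 37715.0$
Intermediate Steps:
$G{\left(j \right)} = 8 + j^{2}$ ($G{\left(j \right)} = 3 + \left(5 + j j\right) = 3 + \left(5 + j^{2}\right) = 8 + j^{2}$)
$a{\left(k \right)} = - \frac{39}{2 k}$ ($a{\left(k \right)} = - \frac{156 \frac{1}{k}}{8} = - \frac{39}{2 k}$)
$37715 + a{\left(G{\left(h \right)} \right)} = 37715 - \frac{39}{2 \left(8 + 7^{2}\right)} = 37715 - \frac{39}{2 \left(8 + 49\right)} = 37715 - \frac{39}{2 \cdot 57} = 37715 - \frac{13}{38} = \frac{1433157}{38}$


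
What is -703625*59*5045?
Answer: -209437499375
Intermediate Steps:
-703625*59*5045 = -703625/(1/297655) = -703625/1/297655 = -703625*297655 = -209437499375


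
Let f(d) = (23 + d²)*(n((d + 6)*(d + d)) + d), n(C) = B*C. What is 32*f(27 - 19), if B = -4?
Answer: -2472192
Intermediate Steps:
n(C) = -4*C
f(d) = (23 + d²)*(d - 8*d*(6 + d)) (f(d) = (23 + d²)*(-4*(d + 6)*(d + d) + d) = (23 + d²)*(-4*(6 + d)*2*d + d) = (23 + d²)*(-8*d*(6 + d) + d) = (23 + d²)*(d - 8*d*(6 + d)))
32*f(27 - 19) = 32*((27 - 19)*(-1081 - 184*(27 - 19) - 47*(27 - 19)² - 8*(27 - 19)³)) = 32*(8*(-1081 - 184*8 - 47*8² - 8*8³)) = 32*(8*(-1081 - 1472 - 47*64 - 8*512)) = 32*(8*(-1081 - 1472 - 3008 - 4096)) = 32*(8*(-9657)) = 32*(-77256) = -2472192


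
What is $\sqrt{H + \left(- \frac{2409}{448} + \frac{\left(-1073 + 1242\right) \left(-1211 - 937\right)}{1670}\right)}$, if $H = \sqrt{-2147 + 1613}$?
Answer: $\frac{\sqrt{-487041656535 + 2186497600 i \sqrt{534}}}{46760} \approx 0.77313 + 14.945 i$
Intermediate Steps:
$H = i \sqrt{534}$ ($H = \sqrt{-534} = i \sqrt{534} \approx 23.108 i$)
$\sqrt{H + \left(- \frac{2409}{448} + \frac{\left(-1073 + 1242\right) \left(-1211 - 937\right)}{1670}\right)} = \sqrt{i \sqrt{534} + \left(- \frac{2409}{448} + \frac{\left(-1073 + 1242\right) \left(-1211 - 937\right)}{1670}\right)} = \sqrt{i \sqrt{534} + \left(\left(-2409\right) \frac{1}{448} + 169 \left(-2148\right) \frac{1}{1670}\right)} = \sqrt{i \sqrt{534} - \frac{83326203}{374080}} = \sqrt{- \frac{83326203}{374080} + i \sqrt{534}}$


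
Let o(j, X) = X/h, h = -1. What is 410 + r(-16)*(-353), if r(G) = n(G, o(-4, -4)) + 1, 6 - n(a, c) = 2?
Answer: -1355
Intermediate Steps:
o(j, X) = -X (o(j, X) = X/(-1) = X*(-1) = -X)
n(a, c) = 4 (n(a, c) = 6 - 1*2 = 6 - 2 = 4)
r(G) = 5 (r(G) = 4 + 1 = 5)
410 + r(-16)*(-353) = 410 + 5*(-353) = 410 - 1765 = -1355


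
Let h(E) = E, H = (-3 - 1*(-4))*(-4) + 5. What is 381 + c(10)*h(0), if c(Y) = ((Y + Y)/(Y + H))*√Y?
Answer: 381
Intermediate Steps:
H = 1 (H = (-3 + 4)*(-4) + 5 = 1*(-4) + 5 = -4 + 5 = 1)
c(Y) = 2*Y^(3/2)/(1 + Y) (c(Y) = ((Y + Y)/(Y + 1))*√Y = ((2*Y)/(1 + Y))*√Y = (2*Y/(1 + Y))*√Y = 2*Y^(3/2)/(1 + Y))
381 + c(10)*h(0) = 381 + (2*10^(3/2)/(1 + 10))*0 = 381 + (2*(10*√10)/11)*0 = 381 + (2*(10*√10)*(1/11))*0 = 381 + (20*√10/11)*0 = 381 + 0 = 381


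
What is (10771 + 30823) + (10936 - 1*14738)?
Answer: 37792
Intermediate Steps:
(10771 + 30823) + (10936 - 1*14738) = 41594 + (10936 - 14738) = 41594 - 3802 = 37792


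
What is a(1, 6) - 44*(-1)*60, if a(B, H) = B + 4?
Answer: 2645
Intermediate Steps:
a(B, H) = 4 + B
a(1, 6) - 44*(-1)*60 = (4 + 1) - 44*(-1)*60 = 5 + 44*60 = 5 + 2640 = 2645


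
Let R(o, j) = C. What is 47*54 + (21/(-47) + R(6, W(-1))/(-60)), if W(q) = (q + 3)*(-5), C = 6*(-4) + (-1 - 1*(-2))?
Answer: 7156981/2820 ≈ 2537.9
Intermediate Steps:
C = -23 (C = -24 + (-1 + 2) = -24 + 1 = -23)
W(q) = -15 - 5*q (W(q) = (3 + q)*(-5) = -15 - 5*q)
R(o, j) = -23
47*54 + (21/(-47) + R(6, W(-1))/(-60)) = 47*54 + (21/(-47) - 23/(-60)) = 2538 + (21*(-1/47) - 23*(-1/60)) = 2538 + (-21/47 + 23/60) = 2538 - 179/2820 = 7156981/2820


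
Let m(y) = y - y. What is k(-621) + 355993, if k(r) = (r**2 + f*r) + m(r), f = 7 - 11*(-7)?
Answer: 689470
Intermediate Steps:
f = 84 (f = 7 + 77 = 84)
m(y) = 0
k(r) = r**2 + 84*r (k(r) = (r**2 + 84*r) + 0 = r**2 + 84*r)
k(-621) + 355993 = -621*(84 - 621) + 355993 = -621*(-537) + 355993 = 333477 + 355993 = 689470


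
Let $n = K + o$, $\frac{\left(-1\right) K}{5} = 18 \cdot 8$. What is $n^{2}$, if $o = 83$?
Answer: $405769$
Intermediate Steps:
$K = -720$ ($K = - 5 \cdot 18 \cdot 8 = \left(-5\right) 144 = -720$)
$n = -637$ ($n = -720 + 83 = -637$)
$n^{2} = \left(-637\right)^{2} = 405769$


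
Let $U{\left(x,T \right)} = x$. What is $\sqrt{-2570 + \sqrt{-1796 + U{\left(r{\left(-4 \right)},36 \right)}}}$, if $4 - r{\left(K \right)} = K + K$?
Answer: $\sqrt{-2570 + 2 i \sqrt{446}} \approx 0.4166 + 50.697 i$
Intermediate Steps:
$r{\left(K \right)} = 4 - 2 K$ ($r{\left(K \right)} = 4 - \left(K + K\right) = 4 - 2 K$)
$\sqrt{-2570 + \sqrt{-1796 + U{\left(r{\left(-4 \right)},36 \right)}}} = \sqrt{-2570 + \sqrt{-1796 + \left(4 - -8\right)}} = \sqrt{-2570 + \sqrt{-1796 + \left(4 + 8\right)}} = \sqrt{-2570 + \sqrt{-1796 + 12}} = \sqrt{-2570 + \sqrt{-1784}} = \sqrt{-2570 + 2 i \sqrt{446}}$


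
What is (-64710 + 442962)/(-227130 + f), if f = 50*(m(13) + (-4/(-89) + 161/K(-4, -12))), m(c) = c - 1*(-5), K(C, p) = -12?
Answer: -201986568/121163845 ≈ -1.6671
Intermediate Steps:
m(c) = 5 + c (m(c) = c + 5 = 5 + c)
f = 123575/534 (f = 50*((5 + 13) + (-4/(-89) + 161/(-12))) = 50*(18 + (-4*(-1/89) + 161*(-1/12))) = 50*(18 + (4/89 - 161/12)) = 50*(18 - 14281/1068) = 50*(4943/1068) = 123575/534 ≈ 231.41)
(-64710 + 442962)/(-227130 + f) = (-64710 + 442962)/(-227130 + 123575/534) = 378252/(-121163845/534) = 378252*(-534/121163845) = -201986568/121163845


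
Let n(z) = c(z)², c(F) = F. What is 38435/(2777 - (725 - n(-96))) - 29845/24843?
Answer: 206182415/93310308 ≈ 2.2096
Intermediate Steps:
n(z) = z²
38435/(2777 - (725 - n(-96))) - 29845/24843 = 38435/(2777 - (725 - 1*(-96)²)) - 29845/24843 = 38435/(2777 - (725 - 1*9216)) - 29845*1/24843 = 38435/(2777 - (725 - 9216)) - 29845/24843 = 38435/(2777 - 1*(-8491)) - 29845/24843 = 38435/(2777 + 8491) - 29845/24843 = 38435/11268 - 29845/24843 = 206182415/93310308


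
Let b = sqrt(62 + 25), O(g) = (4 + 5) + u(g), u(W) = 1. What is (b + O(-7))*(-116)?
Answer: -1160 - 116*sqrt(87) ≈ -2242.0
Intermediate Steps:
O(g) = 10 (O(g) = (4 + 5) + 1 = 9 + 1 = 10)
b = sqrt(87) ≈ 9.3274
(b + O(-7))*(-116) = (sqrt(87) + 10)*(-116) = (10 + sqrt(87))*(-116) = -1160 - 116*sqrt(87)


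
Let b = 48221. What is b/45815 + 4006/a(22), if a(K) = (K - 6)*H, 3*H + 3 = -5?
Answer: -272216191/2932160 ≈ -92.838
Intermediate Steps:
H = -8/3 (H = -1 + (1/3)*(-5) = -1 - 5/3 = -8/3 ≈ -2.6667)
a(K) = 16 - 8*K/3 (a(K) = (K - 6)*(-8/3) = (-6 + K)*(-8/3) = 16 - 8*K/3)
b/45815 + 4006/a(22) = 48221/45815 + 4006/(16 - 8/3*22) = 48221*(1/45815) + 4006/(16 - 176/3) = 48221/45815 + 4006/(-128/3) = 48221/45815 + 4006*(-3/128) = 48221/45815 - 6009/64 = -272216191/2932160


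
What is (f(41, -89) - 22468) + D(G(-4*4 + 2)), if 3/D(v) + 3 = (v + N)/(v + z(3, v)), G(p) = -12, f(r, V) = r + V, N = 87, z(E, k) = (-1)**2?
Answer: -810587/36 ≈ -22516.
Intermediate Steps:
z(E, k) = 1
f(r, V) = V + r
D(v) = 3/(-3 + (87 + v)/(1 + v)) (D(v) = 3/(-3 + (v + 87)/(v + 1)) = 3/(-3 + (87 + v)/(1 + v)))
(f(41, -89) - 22468) + D(G(-4*4 + 2)) = ((-89 + 41) - 22468) + 3*(-1 - 1*(-12))/(2*(-42 - 12)) = (-48 - 22468) + (3/2)*(-1 + 12)/(-54) = -22516 + (3/2)*(-1/54)*11 = -22516 - 11/36 = -810587/36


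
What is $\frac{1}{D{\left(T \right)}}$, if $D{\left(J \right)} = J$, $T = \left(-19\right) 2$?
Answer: $- \frac{1}{38} \approx -0.026316$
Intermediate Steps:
$T = -38$
$\frac{1}{D{\left(T \right)}} = \frac{1}{-38} = - \frac{1}{38}$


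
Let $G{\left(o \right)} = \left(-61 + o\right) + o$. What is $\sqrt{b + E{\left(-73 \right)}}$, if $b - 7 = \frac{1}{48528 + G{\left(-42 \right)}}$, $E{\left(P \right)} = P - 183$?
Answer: $\frac{i \sqrt{582887709178}}{48383} \approx 15.78 i$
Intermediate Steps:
$G{\left(o \right)} = -61 + 2 o$
$E{\left(P \right)} = -183 + P$
$b = \frac{338682}{48383}$ ($b = 7 + \frac{1}{48528 + \left(-61 + 2 \left(-42\right)\right)} = 7 + \frac{1}{48528 - 145} = 7 + \frac{1}{48383} = \frac{338682}{48383} \approx 7.0$)
$\sqrt{b + E{\left(-73 \right)}} = \sqrt{\frac{338682}{48383} - 256} = \sqrt{- \frac{12047366}{48383}} = \frac{i \sqrt{582887709178}}{48383}$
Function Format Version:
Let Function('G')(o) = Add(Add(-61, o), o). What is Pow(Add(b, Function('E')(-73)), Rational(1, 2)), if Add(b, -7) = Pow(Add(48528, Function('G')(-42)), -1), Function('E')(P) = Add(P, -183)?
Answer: Mul(Rational(1, 48383), I, Pow(582887709178, Rational(1, 2))) ≈ Mul(15.780, I)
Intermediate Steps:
Function('G')(o) = Add(-61, Mul(2, o))
Function('E')(P) = Add(-183, P)
b = Rational(338682, 48383) (b = Add(7, Pow(Add(48528, Add(-61, Mul(2, -42))), -1)) = Add(7, Pow(Add(48528, Add(-61, -84)), -1)) = Add(7, Pow(Add(48528, -145), -1)) = Add(7, Pow(48383, -1)) = Add(7, Rational(1, 48383)) = Rational(338682, 48383) ≈ 7.0000)
Pow(Add(b, Function('E')(-73)), Rational(1, 2)) = Pow(Add(Rational(338682, 48383), Add(-183, -73)), Rational(1, 2)) = Pow(Add(Rational(338682, 48383), -256), Rational(1, 2)) = Pow(Rational(-12047366, 48383), Rational(1, 2)) = Mul(Rational(1, 48383), I, Pow(582887709178, Rational(1, 2)))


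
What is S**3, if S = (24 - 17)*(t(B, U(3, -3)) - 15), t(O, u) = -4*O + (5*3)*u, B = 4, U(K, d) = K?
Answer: 941192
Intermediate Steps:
t(O, u) = -4*O + 15*u
S = 98 (S = (24 - 17)*((-4*4 + 15*3) - 15) = 7*((-16 + 45) - 15) = 7*(29 - 15) = 7*14 = 98)
S**3 = 98**3 = 941192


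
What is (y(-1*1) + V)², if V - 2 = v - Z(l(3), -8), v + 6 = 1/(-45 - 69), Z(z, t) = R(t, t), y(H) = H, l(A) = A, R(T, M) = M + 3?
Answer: 1/12996 ≈ 7.6947e-5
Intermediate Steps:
R(T, M) = 3 + M
Z(z, t) = 3 + t
v = -685/114 (v = -6 + 1/(-45 - 69) = -6 + 1/(-114) = -6 - 1/114 = -685/114 ≈ -6.0088)
V = 113/114 (V = 2 + (-685/114 - (3 - 8)) = 2 + (-685/114 - 1*(-5)) = 2 + (-685/114 + 5) = 2 - 115/114 = 113/114 ≈ 0.99123)
(y(-1*1) + V)² = (-1*1 + 113/114)² = (-1 + 113/114)² = (-1/114)² = 1/12996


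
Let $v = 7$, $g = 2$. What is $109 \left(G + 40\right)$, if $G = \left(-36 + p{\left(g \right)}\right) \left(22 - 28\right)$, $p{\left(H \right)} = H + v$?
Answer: $22018$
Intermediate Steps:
$p{\left(H \right)} = 7 + H$ ($p{\left(H \right)} = H + 7 = 7 + H$)
$G = 162$ ($G = \left(-36 + \left(7 + 2\right)\right) \left(22 - 28\right) = \left(-36 + 9\right) \left(-6\right) = \left(-27\right) \left(-6\right) = 162$)
$109 \left(G + 40\right) = 109 \left(162 + 40\right) = 109 \cdot 202 = 22018$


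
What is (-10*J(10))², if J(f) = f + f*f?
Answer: 1210000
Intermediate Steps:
J(f) = f + f²
(-10*J(10))² = (-100*(1 + 10))² = (-100*11)² = (-10*110)² = (-1100)² = 1210000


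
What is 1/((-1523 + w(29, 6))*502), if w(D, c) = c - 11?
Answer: -1/767056 ≈ -1.3037e-6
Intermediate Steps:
w(D, c) = -11 + c
1/((-1523 + w(29, 6))*502) = 1/((-1523 + (-11 + 6))*502) = 1/((-1523 - 5)*502) = 1/(-1528*502) = 1/(-767056) = -1/767056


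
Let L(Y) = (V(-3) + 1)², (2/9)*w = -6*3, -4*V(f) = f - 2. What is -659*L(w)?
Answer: -53379/16 ≈ -3336.2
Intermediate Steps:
V(f) = ½ - f/4 (V(f) = -(f - 2)/4 = -(-2 + f)/4 = ½ - f/4)
w = -81 (w = 9*(-6*3)/2 = (9/2)*(-18) = -81)
L(Y) = 81/16 (L(Y) = ((½ - ¼*(-3)) + 1)² = ((½ + ¾) + 1)² = (5/4 + 1)² = (9/4)² = 81/16)
-659*L(w) = -659*81/16 = -53379/16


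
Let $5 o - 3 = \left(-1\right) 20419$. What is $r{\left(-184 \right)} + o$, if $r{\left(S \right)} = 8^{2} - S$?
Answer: $- \frac{19176}{5} \approx -3835.2$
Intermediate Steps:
$o = - \frac{20416}{5}$ ($o = \frac{3}{5} + \frac{\left(-1\right) 20419}{5} = \frac{3}{5} + \frac{1}{5} \left(-20419\right) = \frac{3}{5} - \frac{20419}{5} = - \frac{20416}{5} \approx -4083.2$)
$r{\left(S \right)} = 64 - S$
$r{\left(-184 \right)} + o = \left(64 - -184\right) - \frac{20416}{5} = \left(64 + 184\right) - \frac{20416}{5} = 248 - \frac{20416}{5} = - \frac{19176}{5}$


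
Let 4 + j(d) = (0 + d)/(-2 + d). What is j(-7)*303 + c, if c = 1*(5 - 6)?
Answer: -2932/3 ≈ -977.33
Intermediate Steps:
j(d) = -4 + d/(-2 + d) (j(d) = -4 + (0 + d)/(-2 + d) = -4 + d/(-2 + d))
c = -1 (c = 1*(-1) = -1)
j(-7)*303 + c = ((8 - 3*(-7))/(-2 - 7))*303 - 1 = ((8 + 21)/(-9))*303 - 1 = -⅑*29*303 - 1 = -29/9*303 - 1 = -2929/3 - 1 = -2932/3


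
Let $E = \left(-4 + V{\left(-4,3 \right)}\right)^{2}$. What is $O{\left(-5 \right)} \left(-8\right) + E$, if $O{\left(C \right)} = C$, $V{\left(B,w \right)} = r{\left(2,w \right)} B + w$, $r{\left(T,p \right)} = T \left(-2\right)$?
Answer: $265$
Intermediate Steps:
$r{\left(T,p \right)} = - 2 T$
$V{\left(B,w \right)} = w - 4 B$ ($V{\left(B,w \right)} = \left(-2\right) 2 B + w = - 4 B + w = w - 4 B$)
$E = 225$ ($E = \left(-4 + \left(3 - -16\right)\right)^{2} = \left(-4 + \left(3 + 16\right)\right)^{2} = \left(-4 + 19\right)^{2} = 15^{2} = 225$)
$O{\left(-5 \right)} \left(-8\right) + E = \left(-5\right) \left(-8\right) + 225 = 40 + 225 = 265$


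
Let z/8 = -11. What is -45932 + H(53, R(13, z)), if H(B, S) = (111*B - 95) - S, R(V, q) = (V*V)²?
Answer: -68705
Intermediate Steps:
z = -88 (z = 8*(-11) = -88)
R(V, q) = V⁴ (R(V, q) = (V²)² = V⁴)
H(B, S) = -95 - S + 111*B (H(B, S) = (-95 + 111*B) - S = -95 - S + 111*B)
-45932 + H(53, R(13, z)) = -45932 + (-95 - 1*13⁴ + 111*53) = -45932 + (-95 - 1*28561 + 5883) = -45932 + (-95 - 28561 + 5883) = -45932 - 22773 = -68705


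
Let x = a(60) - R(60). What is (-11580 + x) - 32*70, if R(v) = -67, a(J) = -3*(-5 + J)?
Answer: -13918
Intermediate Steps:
a(J) = 15 - 3*J
x = -98 (x = (15 - 3*60) - 1*(-67) = (15 - 180) + 67 = -165 + 67 = -98)
(-11580 + x) - 32*70 = (-11580 - 98) - 32*70 = -11678 - 2240 = -13918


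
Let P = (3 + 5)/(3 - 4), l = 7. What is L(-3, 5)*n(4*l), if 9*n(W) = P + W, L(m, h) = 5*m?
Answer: -100/3 ≈ -33.333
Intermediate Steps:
P = -8 (P = 8/(-1) = 8*(-1) = -8)
n(W) = -8/9 + W/9 (n(W) = (-8 + W)/9 = -8/9 + W/9)
L(-3, 5)*n(4*l) = (5*(-3))*(-8/9 + (4*7)/9) = -15*(-8/9 + (1/9)*28) = -15*(-8/9 + 28/9) = -15*20/9 = -100/3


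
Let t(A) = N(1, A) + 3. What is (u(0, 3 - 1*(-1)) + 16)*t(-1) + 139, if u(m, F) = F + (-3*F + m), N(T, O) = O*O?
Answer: 171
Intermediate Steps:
N(T, O) = O**2
u(m, F) = m - 2*F (u(m, F) = F + (m - 3*F) = m - 2*F)
t(A) = 3 + A**2 (t(A) = A**2 + 3 = 3 + A**2)
(u(0, 3 - 1*(-1)) + 16)*t(-1) + 139 = ((0 - 2*(3 - 1*(-1))) + 16)*(3 + (-1)**2) + 139 = ((0 - 2*(3 + 1)) + 16)*(3 + 1) + 139 = ((0 - 2*4) + 16)*4 + 139 = ((0 - 8) + 16)*4 + 139 = (-8 + 16)*4 + 139 = 8*4 + 139 = 32 + 139 = 171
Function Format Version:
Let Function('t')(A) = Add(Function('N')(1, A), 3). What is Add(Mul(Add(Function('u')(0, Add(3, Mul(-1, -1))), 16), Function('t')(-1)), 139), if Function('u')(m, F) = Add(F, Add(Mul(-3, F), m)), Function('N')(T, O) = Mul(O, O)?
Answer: 171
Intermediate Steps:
Function('N')(T, O) = Pow(O, 2)
Function('u')(m, F) = Add(m, Mul(-2, F)) (Function('u')(m, F) = Add(F, Add(m, Mul(-3, F))) = Add(m, Mul(-2, F)))
Function('t')(A) = Add(3, Pow(A, 2)) (Function('t')(A) = Add(Pow(A, 2), 3) = Add(3, Pow(A, 2)))
Add(Mul(Add(Function('u')(0, Add(3, Mul(-1, -1))), 16), Function('t')(-1)), 139) = Add(Mul(Add(Add(0, Mul(-2, Add(3, Mul(-1, -1)))), 16), Add(3, Pow(-1, 2))), 139) = Add(Mul(Add(Add(0, Mul(-2, Add(3, 1))), 16), Add(3, 1)), 139) = Add(Mul(Add(Add(0, Mul(-2, 4)), 16), 4), 139) = Add(Mul(Add(Add(0, -8), 16), 4), 139) = Add(Mul(Add(-8, 16), 4), 139) = Add(Mul(8, 4), 139) = Add(32, 139) = 171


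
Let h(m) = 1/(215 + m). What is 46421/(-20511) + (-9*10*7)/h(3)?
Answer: -2817027161/20511 ≈ -1.3734e+5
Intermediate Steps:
46421/(-20511) + (-9*10*7)/h(3) = 46421/(-20511) + (-9*10*7)/(1/(215 + 3)) = 46421*(-1/20511) + (-90*7)/(1/218) = -46421/20511 - 630/1/218 = -46421/20511 - 630*218 = -46421/20511 - 137340 = -2817027161/20511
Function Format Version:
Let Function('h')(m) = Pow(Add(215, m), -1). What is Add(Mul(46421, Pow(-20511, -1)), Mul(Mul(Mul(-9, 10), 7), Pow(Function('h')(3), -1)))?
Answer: Rational(-2817027161, 20511) ≈ -1.3734e+5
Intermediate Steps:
Add(Mul(46421, Pow(-20511, -1)), Mul(Mul(Mul(-9, 10), 7), Pow(Function('h')(3), -1))) = Add(Mul(46421, Pow(-20511, -1)), Mul(Mul(Mul(-9, 10), 7), Pow(Pow(Add(215, 3), -1), -1))) = Add(Mul(46421, Rational(-1, 20511)), Mul(Mul(-90, 7), Pow(Pow(218, -1), -1))) = Add(Rational(-46421, 20511), Mul(-630, Pow(Rational(1, 218), -1))) = Add(Rational(-46421, 20511), Mul(-630, 218)) = Add(Rational(-46421, 20511), -137340) = Rational(-2817027161, 20511)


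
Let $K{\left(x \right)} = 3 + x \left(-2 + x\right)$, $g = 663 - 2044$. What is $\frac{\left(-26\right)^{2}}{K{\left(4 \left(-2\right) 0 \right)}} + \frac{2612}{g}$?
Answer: $\frac{925720}{4143} \approx 223.44$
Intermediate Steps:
$g = -1381$ ($g = 663 - 2044 = -1381$)
$\frac{\left(-26\right)^{2}}{K{\left(4 \left(-2\right) 0 \right)}} + \frac{2612}{g} = \frac{\left(-26\right)^{2}}{3 + \left(4 \left(-2\right) 0\right)^{2} - 2 \cdot 4 \left(-2\right) 0} + \frac{2612}{-1381} = \frac{676}{3 + \left(\left(-8\right) 0\right)^{2} - 2 \left(\left(-8\right) 0\right)} + 2612 \left(- \frac{1}{1381}\right) = \frac{676}{3 + 0^{2} - 0} - \frac{2612}{1381} = \frac{676}{3 + 0 + 0} - \frac{2612}{1381} = \frac{676}{3} - \frac{2612}{1381} = \frac{925720}{4143}$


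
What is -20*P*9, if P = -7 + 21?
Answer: -2520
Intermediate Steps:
P = 14
-20*P*9 = -20*14*9 = -280*9 = -2520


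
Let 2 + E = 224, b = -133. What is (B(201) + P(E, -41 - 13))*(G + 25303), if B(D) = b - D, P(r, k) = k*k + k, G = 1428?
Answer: 67575968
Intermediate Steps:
E = 222 (E = -2 + 224 = 222)
P(r, k) = k + k² (P(r, k) = k² + k = k + k²)
B(D) = -133 - D
(B(201) + P(E, -41 - 13))*(G + 25303) = ((-133 - 1*201) + (-41 - 13)*(1 + (-41 - 13)))*(1428 + 25303) = ((-133 - 201) - 54*(1 - 54))*26731 = (-334 - 54*(-53))*26731 = (-334 + 2862)*26731 = 2528*26731 = 67575968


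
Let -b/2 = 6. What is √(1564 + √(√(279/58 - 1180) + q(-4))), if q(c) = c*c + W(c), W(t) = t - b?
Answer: √(5261296 + 58*√58*√(1392 + I*√3953338))/58 ≈ 39.62 + 0.037699*I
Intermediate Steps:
b = -12 (b = -2*6 = -12)
W(t) = 12 + t (W(t) = t - 1*(-12) = t + 12 = 12 + t)
q(c) = 12 + c + c² (q(c) = c*c + (12 + c) = c² + (12 + c) = 12 + c + c²)
√(1564 + √(√(279/58 - 1180) + q(-4))) = √(1564 + √(√(279/58 - 1180) + (12 - 4 + (-4)²))) = √(1564 + √(√(279*(1/58) - 1180) + (12 - 4 + 16))) = √(1564 + √(√(279/58 - 1180) + 24)) = √(1564 + √(√(-68161/58) + 24)) = √(1564 + √(I*√3953338/58 + 24)) = √(1564 + √(24 + I*√3953338/58))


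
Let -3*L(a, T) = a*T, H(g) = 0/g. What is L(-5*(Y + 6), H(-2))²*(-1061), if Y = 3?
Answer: 0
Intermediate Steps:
H(g) = 0
L(a, T) = -T*a/3 (L(a, T) = -a*T/3 = -T*a/3)
L(-5*(Y + 6), H(-2))²*(-1061) = (-⅓*0*(-5*(3 + 6)))²*(-1061) = (-⅓*0*(-5*9))²*(-1061) = (-⅓*0*(-45))²*(-1061) = 0²*(-1061) = 0*(-1061) = 0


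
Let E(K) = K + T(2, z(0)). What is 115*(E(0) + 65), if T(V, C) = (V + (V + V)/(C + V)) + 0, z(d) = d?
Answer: 7935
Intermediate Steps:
T(V, C) = V + 2*V/(C + V) (T(V, C) = (V + (2*V)/(C + V)) + 0 = (V + 2*V/(C + V)) + 0 = V + 2*V/(C + V))
E(K) = 4 + K (E(K) = K + 2*(2 + 0 + 2)/(0 + 2) = K + 2*4/2 = K + 2*(1/2)*4 = K + 4 = 4 + K)
115*(E(0) + 65) = 115*((4 + 0) + 65) = 115*(4 + 65) = 115*69 = 7935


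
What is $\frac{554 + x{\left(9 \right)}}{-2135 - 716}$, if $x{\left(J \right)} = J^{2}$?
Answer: $- \frac{635}{2851} \approx -0.22273$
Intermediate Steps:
$\frac{554 + x{\left(9 \right)}}{-2135 - 716} = \frac{554 + 9^{2}}{-2135 - 716} = \frac{554 + 81}{-2851} = 635 \left(- \frac{1}{2851}\right) = - \frac{635}{2851}$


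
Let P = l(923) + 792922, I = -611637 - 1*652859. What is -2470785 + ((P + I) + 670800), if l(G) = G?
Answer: -2270636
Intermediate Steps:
I = -1264496 (I = -611637 - 652859 = -1264496)
P = 793845 (P = 923 + 792922 = 793845)
-2470785 + ((P + I) + 670800) = -2470785 + ((793845 - 1264496) + 670800) = -2470785 + (-470651 + 670800) = -2470785 + 200149 = -2270636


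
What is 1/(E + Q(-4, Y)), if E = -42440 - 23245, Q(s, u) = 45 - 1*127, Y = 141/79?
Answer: -1/65767 ≈ -1.5205e-5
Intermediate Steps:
Y = 141/79 (Y = 141*(1/79) = 141/79 ≈ 1.7848)
Q(s, u) = -82 (Q(s, u) = 45 - 127 = -82)
E = -65685
1/(E + Q(-4, Y)) = 1/(-65685 - 82) = 1/(-65767) = -1/65767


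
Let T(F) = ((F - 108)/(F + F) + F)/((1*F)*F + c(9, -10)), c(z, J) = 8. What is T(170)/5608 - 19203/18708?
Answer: -44102414237291/42965620441920 ≈ -1.0265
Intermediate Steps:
T(F) = (F + (-108 + F)/(2*F))/(8 + F²) (T(F) = ((F - 108)/(F + F) + F)/((1*F)*F + 8) = ((-108 + F)/((2*F)) + F)/(F*F + 8) = ((-108 + F)*(1/(2*F)) + F)/(F² + 8) = ((-108 + F)/(2*F) + F)/(8 + F²) = (F + (-108 + F)/(2*F))/(8 + F²))
T(170)/5608 - 19203/18708 = ((-54 + 170² + (½)*170)/(170*(8 + 170²)))/5608 - 19203/18708 = ((-54 + 28900 + 85)/(170*(8 + 28900)))*(1/5608) - 19203*1/18708 = ((1/170)*28931/28908)*(1/5608) - 6401/6236 = ((1/170)*(1/28908)*28931)*(1/5608) - 6401/6236 = (28931/4914360)*(1/5608) - 6401/6236 = 28931/27559730880 - 6401/6236 = -44102414237291/42965620441920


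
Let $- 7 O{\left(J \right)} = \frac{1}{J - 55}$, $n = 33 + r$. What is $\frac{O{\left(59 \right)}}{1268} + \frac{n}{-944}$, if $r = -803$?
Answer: $\frac{1708571}{2094736} \approx 0.81565$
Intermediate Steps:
$n = -770$ ($n = 33 - 803 = -770$)
$O{\left(J \right)} = - \frac{1}{7 \left(-55 + J\right)}$ ($O{\left(J \right)} = - \frac{1}{7 \left(J - 55\right)} = - \frac{1}{7 \left(-55 + J\right)}$)
$\frac{O{\left(59 \right)}}{1268} + \frac{n}{-944} = \frac{\left(-1\right) \frac{1}{-385 + 7 \cdot 59}}{1268} - \frac{770}{-944} = - \frac{1}{-385 + 413} \cdot \frac{1}{1268} - - \frac{385}{472} = - \frac{1}{28} \cdot \frac{1}{1268} + \frac{385}{472} = \left(-1\right) \frac{1}{28} \cdot \frac{1}{1268} + \frac{385}{472} = \left(- \frac{1}{28}\right) \frac{1}{1268} + \frac{385}{472} = - \frac{1}{35504} + \frac{385}{472} = \frac{1708571}{2094736}$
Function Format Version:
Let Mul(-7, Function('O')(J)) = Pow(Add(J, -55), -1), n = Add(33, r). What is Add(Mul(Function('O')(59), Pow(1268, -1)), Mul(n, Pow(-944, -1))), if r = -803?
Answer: Rational(1708571, 2094736) ≈ 0.81565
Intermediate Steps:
n = -770 (n = Add(33, -803) = -770)
Function('O')(J) = Mul(Rational(-1, 7), Pow(Add(-55, J), -1)) (Function('O')(J) = Mul(Rational(-1, 7), Pow(Add(J, -55), -1)) = Mul(Rational(-1, 7), Pow(Add(-55, J), -1)))
Add(Mul(Function('O')(59), Pow(1268, -1)), Mul(n, Pow(-944, -1))) = Add(Mul(Mul(-1, Pow(Add(-385, Mul(7, 59)), -1)), Pow(1268, -1)), Mul(-770, Pow(-944, -1))) = Add(Mul(Mul(-1, Pow(Add(-385, 413), -1)), Rational(1, 1268)), Mul(-770, Rational(-1, 944))) = Add(Mul(Mul(-1, Pow(28, -1)), Rational(1, 1268)), Rational(385, 472)) = Add(Mul(Mul(-1, Rational(1, 28)), Rational(1, 1268)), Rational(385, 472)) = Add(Mul(Rational(-1, 28), Rational(1, 1268)), Rational(385, 472)) = Add(Rational(-1, 35504), Rational(385, 472)) = Rational(1708571, 2094736)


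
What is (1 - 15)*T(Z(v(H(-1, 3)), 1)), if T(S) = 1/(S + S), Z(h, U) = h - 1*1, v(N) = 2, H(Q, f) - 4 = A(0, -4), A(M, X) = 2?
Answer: -7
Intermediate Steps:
H(Q, f) = 6 (H(Q, f) = 4 + 2 = 6)
Z(h, U) = -1 + h (Z(h, U) = h - 1 = -1 + h)
T(S) = 1/(2*S)
(1 - 15)*T(Z(v(H(-1, 3)), 1)) = (1 - 15)*(1/(2*(-1 + 2))) = -7/1 = -7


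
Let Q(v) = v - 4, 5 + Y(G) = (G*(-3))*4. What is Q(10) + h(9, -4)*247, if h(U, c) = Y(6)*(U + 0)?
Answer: -171165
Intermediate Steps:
Y(G) = -5 - 12*G (Y(G) = -5 + (G*(-3))*4 = -5 - 3*G*4 = -5 - 12*G)
Q(v) = -4 + v
h(U, c) = -77*U (h(U, c) = (-5 - 12*6)*(U + 0) = (-5 - 72)*U = -77*U)
Q(10) + h(9, -4)*247 = (-4 + 10) - 77*9*247 = 6 - 693*247 = 6 - 171171 = -171165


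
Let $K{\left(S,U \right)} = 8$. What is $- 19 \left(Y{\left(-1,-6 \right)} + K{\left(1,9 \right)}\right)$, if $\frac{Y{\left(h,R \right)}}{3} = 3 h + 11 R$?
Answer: $3781$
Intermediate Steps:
$Y{\left(h,R \right)} = 9 h + 33 R$ ($Y{\left(h,R \right)} = 3 \left(3 h + 11 R\right) = 9 h + 33 R$)
$- 19 \left(Y{\left(-1,-6 \right)} + K{\left(1,9 \right)}\right) = - 19 \left(\left(9 \left(-1\right) + 33 \left(-6\right)\right) + 8\right) = - 19 \left(\left(-9 - 198\right) + 8\right) = - 19 \left(-207 + 8\right) = \left(-19\right) \left(-199\right) = 3781$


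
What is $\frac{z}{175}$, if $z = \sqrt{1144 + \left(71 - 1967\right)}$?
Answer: $\frac{4 i \sqrt{47}}{175} \approx 0.1567 i$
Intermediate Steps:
$z = 4 i \sqrt{47}$ ($z = \sqrt{1144 - 1896} = \sqrt{-752} = 4 i \sqrt{47} \approx 27.423 i$)
$\frac{z}{175} = \frac{4 i \sqrt{47}}{175}$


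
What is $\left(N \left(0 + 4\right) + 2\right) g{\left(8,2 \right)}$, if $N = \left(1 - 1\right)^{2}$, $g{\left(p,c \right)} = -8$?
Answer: $-16$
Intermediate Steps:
$N = 0$ ($N = 0^{2} = 0$)
$\left(N \left(0 + 4\right) + 2\right) g{\left(8,2 \right)} = \left(0 \left(0 + 4\right) + 2\right) \left(-8\right) = \left(0 \cdot 4 + 2\right) \left(-8\right) = \left(0 + 2\right) \left(-8\right) = 2 \left(-8\right) = -16$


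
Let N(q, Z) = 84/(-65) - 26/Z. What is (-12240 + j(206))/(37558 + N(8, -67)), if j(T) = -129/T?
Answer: -3660477665/11231199104 ≈ -0.32592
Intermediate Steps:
N(q, Z) = -84/65 - 26/Z (N(q, Z) = 84*(-1/65) - 26/Z = -84/65 - 26/Z)
(-12240 + j(206))/(37558 + N(8, -67)) = (-12240 - 129/206)/(37558 + (-84/65 - 26/(-67))) = (-12240 - 129*1/206)/(37558 + (-84/65 - 26*(-1/67))) = (-12240 - 129/206)/(37558 + (-84/65 + 26/67)) = -2521569/(206*(37558 - 3938/4355)) = -2521569/(206*163561152/4355) = -2521569/206*4355/163561152 = -3660477665/11231199104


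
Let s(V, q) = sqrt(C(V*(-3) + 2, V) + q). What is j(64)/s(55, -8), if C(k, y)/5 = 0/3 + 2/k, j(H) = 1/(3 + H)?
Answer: -I*sqrt(23798)/29346 ≈ -0.0052568*I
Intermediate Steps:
C(k, y) = 10/k (C(k, y) = 5*(0/3 + 2/k) = 5*(0*(1/3) + 2/k) = 5*(0 + 2/k) = 5*(2/k) = 10/k)
s(V, q) = sqrt(q + 10/(2 - 3*V)) (s(V, q) = sqrt(10/(V*(-3) + 2) + q) = sqrt(10/(-3*V + 2) + q) = sqrt(10/(2 - 3*V) + q) = sqrt(q + 10/(2 - 3*V)))
j(64)/s(55, -8) = 1/((3 + 64)*(sqrt((-10 - 8*(-2 + 3*55))/(-2 + 3*55)))) = 1/(67*(sqrt((-10 - 8*(-2 + 165))/(-2 + 165)))) = 1/(67*(sqrt((-10 - 8*163)/163))) = 1/(67*(sqrt((-10 - 1304)/163))) = 1/(67*(sqrt((1/163)*(-1314)))) = 1/(67*(sqrt(-1314/163))) = 1/(67*((3*I*sqrt(23798)/163))) = (-I*sqrt(23798)/438)/67 = -I*sqrt(23798)/29346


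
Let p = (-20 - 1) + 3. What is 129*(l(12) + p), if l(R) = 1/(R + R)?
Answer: -18533/8 ≈ -2316.6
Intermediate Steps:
l(R) = 1/(2*R)
p = -18 (p = -21 + 3 = -18)
129*(l(12) + p) = 129*((1/2)/12 - 18) = 129*((1/2)*(1/12) - 18) = 129*(1/24 - 18) = 129*(-431/24) = -18533/8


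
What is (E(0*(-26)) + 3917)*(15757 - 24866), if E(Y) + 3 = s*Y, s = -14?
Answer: -35652626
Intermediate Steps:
E(Y) = -3 - 14*Y
(E(0*(-26)) + 3917)*(15757 - 24866) = ((-3 - 0*(-26)) + 3917)*(15757 - 24866) = ((-3 - 14*0) + 3917)*(-9109) = ((-3 + 0) + 3917)*(-9109) = (-3 + 3917)*(-9109) = 3914*(-9109) = -35652626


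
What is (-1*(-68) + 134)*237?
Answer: 47874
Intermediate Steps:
(-1*(-68) + 134)*237 = (68 + 134)*237 = 202*237 = 47874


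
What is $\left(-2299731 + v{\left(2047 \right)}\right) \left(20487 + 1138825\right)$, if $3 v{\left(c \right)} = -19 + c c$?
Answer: $-1046859895312$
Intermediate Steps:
$v{\left(c \right)} = - \frac{19}{3} + \frac{c^{2}}{3}$ ($v{\left(c \right)} = \frac{-19 + c c}{3} = \frac{-19 + c^{2}}{3} = - \frac{19}{3} + \frac{c^{2}}{3}$)
$\left(-2299731 + v{\left(2047 \right)}\right) \left(20487 + 1138825\right) = \left(-2299731 - \left(\frac{19}{3} - \frac{2047^{2}}{3}\right)\right) \left(20487 + 1138825\right) = \left(-2299731 + \left(- \frac{19}{3} + \frac{1}{3} \cdot 4190209\right)\right) 1159312 = \left(-2299731 + \left(- \frac{19}{3} + \frac{4190209}{3}\right)\right) 1159312 = \left(-2299731 + 1396730\right) 1159312 = \left(-903001\right) 1159312 = -1046859895312$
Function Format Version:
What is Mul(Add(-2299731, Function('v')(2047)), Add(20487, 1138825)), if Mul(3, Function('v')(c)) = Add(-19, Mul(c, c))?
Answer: -1046859895312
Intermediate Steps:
Function('v')(c) = Add(Rational(-19, 3), Mul(Rational(1, 3), Pow(c, 2))) (Function('v')(c) = Mul(Rational(1, 3), Add(-19, Mul(c, c))) = Mul(Rational(1, 3), Add(-19, Pow(c, 2))) = Add(Rational(-19, 3), Mul(Rational(1, 3), Pow(c, 2))))
Mul(Add(-2299731, Function('v')(2047)), Add(20487, 1138825)) = Mul(Add(-2299731, Add(Rational(-19, 3), Mul(Rational(1, 3), Pow(2047, 2)))), Add(20487, 1138825)) = Mul(Add(-2299731, Add(Rational(-19, 3), Mul(Rational(1, 3), 4190209))), 1159312) = Mul(Add(-2299731, Add(Rational(-19, 3), Rational(4190209, 3))), 1159312) = Mul(Add(-2299731, 1396730), 1159312) = Mul(-903001, 1159312) = -1046859895312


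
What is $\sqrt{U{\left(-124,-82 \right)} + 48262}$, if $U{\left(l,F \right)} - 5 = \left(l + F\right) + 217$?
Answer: $\sqrt{48278} \approx 219.72$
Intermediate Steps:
$U{\left(l,F \right)} = 222 + F + l$ ($U{\left(l,F \right)} = 5 + \left(\left(l + F\right) + 217\right) = 5 + \left(\left(F + l\right) + 217\right) = 5 + \left(217 + F + l\right) = 222 + F + l$)
$\sqrt{U{\left(-124,-82 \right)} + 48262} = \sqrt{\left(222 - 82 - 124\right) + 48262} = \sqrt{16 + 48262} = \sqrt{48278}$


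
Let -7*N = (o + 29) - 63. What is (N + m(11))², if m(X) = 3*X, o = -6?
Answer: 73441/49 ≈ 1498.8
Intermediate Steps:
N = 40/7 (N = -((-6 + 29) - 63)/7 = -(23 - 63)/7 = -⅐*(-40) = 40/7 ≈ 5.7143)
(N + m(11))² = (40/7 + 3*11)² = (40/7 + 33)² = (271/7)² = 73441/49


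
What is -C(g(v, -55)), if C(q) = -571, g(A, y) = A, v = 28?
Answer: 571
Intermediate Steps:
-C(g(v, -55)) = -1*(-571) = 571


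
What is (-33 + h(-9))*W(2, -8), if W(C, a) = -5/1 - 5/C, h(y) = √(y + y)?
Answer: 495/2 - 45*I*√2/2 ≈ 247.5 - 31.82*I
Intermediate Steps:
h(y) = √2*√y (h(y) = √(2*y) = √2*√y)
W(C, a) = -5 - 5/C (W(C, a) = -5*1 - 5/C = -5 - 5/C)
(-33 + h(-9))*W(2, -8) = (-33 + √2*√(-9))*(-5 - 5/2) = (-33 + √2*(3*I))*(-5 - 5*½) = (-33 + 3*I*√2)*(-5 - 5/2) = (-33 + 3*I*√2)*(-15/2) = 495/2 - 45*I*√2/2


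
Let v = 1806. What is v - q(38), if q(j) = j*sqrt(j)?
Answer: 1806 - 38*sqrt(38) ≈ 1571.8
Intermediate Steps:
q(j) = j**(3/2)
v - q(38) = 1806 - 38**(3/2) = 1806 - 38*sqrt(38)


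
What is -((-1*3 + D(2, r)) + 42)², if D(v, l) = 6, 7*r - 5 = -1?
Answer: -2025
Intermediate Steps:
r = 4/7 (r = 5/7 + (⅐)*(-1) = 5/7 - ⅐ = 4/7 ≈ 0.57143)
-((-1*3 + D(2, r)) + 42)² = -((-1*3 + 6) + 42)² = -((-3 + 6) + 42)² = -(3 + 42)² = -1*45² = -1*2025 = -2025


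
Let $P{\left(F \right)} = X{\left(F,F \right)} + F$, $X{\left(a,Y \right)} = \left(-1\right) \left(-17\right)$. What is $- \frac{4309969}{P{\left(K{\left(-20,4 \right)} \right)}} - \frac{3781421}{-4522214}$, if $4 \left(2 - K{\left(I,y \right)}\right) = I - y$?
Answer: $- \frac{19490507615841}{113055350} \approx -1.724 \cdot 10^{5}$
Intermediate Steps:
$X{\left(a,Y \right)} = 17$
$K{\left(I,y \right)} = 2 - \frac{I}{4} + \frac{y}{4}$ ($K{\left(I,y \right)} = 2 - \frac{I - y}{4} = 2 - \left(- \frac{y}{4} + \frac{I}{4}\right) = 2 - \frac{I}{4} + \frac{y}{4}$)
$P{\left(F \right)} = 17 + F$
$- \frac{4309969}{P{\left(K{\left(-20,4 \right)} \right)}} - \frac{3781421}{-4522214} = - \frac{4309969}{17 + \left(2 - -5 + \frac{1}{4} \cdot 4\right)} - \frac{3781421}{-4522214} = - \frac{4309969}{17 + \left(2 + 5 + 1\right)} - - \frac{3781421}{4522214} = - \frac{4309969}{17 + 8} + \frac{3781421}{4522214} = - \frac{4309969}{25} + \frac{3781421}{4522214} = - \frac{19490507615841}{113055350}$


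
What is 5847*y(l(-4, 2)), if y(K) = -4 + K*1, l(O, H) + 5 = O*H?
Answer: -99399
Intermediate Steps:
l(O, H) = -5 + H*O (l(O, H) = -5 + O*H = -5 + H*O)
y(K) = -4 + K
5847*y(l(-4, 2)) = 5847*(-4 + (-5 + 2*(-4))) = 5847*(-4 + (-5 - 8)) = 5847*(-4 - 13) = 5847*(-17) = -99399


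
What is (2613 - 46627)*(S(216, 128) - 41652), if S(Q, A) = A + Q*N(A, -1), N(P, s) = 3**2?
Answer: 1742074120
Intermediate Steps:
N(P, s) = 9
S(Q, A) = A + 9*Q (S(Q, A) = A + Q*9 = A + 9*Q)
(2613 - 46627)*(S(216, 128) - 41652) = (2613 - 46627)*((128 + 9*216) - 41652) = -44014*((128 + 1944) - 41652) = -44014*(2072 - 41652) = -44014*(-39580) = 1742074120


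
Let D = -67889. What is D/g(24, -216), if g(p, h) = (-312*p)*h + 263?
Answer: -67889/1617671 ≈ -0.041967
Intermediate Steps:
g(p, h) = 263 - 312*h*p (g(p, h) = -312*h*p + 263 = 263 - 312*h*p)
D/g(24, -216) = -67889/(263 - 312*(-216)*24) = -67889/(263 + 1617408) = -67889/1617671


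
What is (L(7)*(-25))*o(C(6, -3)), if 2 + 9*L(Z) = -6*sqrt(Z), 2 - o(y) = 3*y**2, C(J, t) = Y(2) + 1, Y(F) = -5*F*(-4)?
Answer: -252050/9 - 252050*sqrt(7)/3 ≈ -2.5029e+5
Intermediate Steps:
Y(F) = 20*F
C(J, t) = 41 (C(J, t) = 20*2 + 1 = 40 + 1 = 41)
o(y) = 2 - 3*y**2
L(Z) = -2/9 - 2*sqrt(Z)/3 (L(Z) = -2/9 + (-6*sqrt(Z))/9 = -2/9 - 2*sqrt(Z)/3)
(L(7)*(-25))*o(C(6, -3)) = ((-2/9 - 2*sqrt(7)/3)*(-25))*(2 - 3*41**2) = (50/9 + 50*sqrt(7)/3)*(2 - 3*1681) = (50/9 + 50*sqrt(7)/3)*(2 - 5043) = (50/9 + 50*sqrt(7)/3)*(-5041) = -252050/9 - 252050*sqrt(7)/3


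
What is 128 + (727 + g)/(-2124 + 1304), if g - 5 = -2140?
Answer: 26592/205 ≈ 129.72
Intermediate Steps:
g = -2135 (g = 5 - 2140 = -2135)
128 + (727 + g)/(-2124 + 1304) = 128 + (727 - 2135)/(-2124 + 1304) = 128 - 1408/(-820) = 128 - 1408*(-1/820) = 128 + 352/205 = 26592/205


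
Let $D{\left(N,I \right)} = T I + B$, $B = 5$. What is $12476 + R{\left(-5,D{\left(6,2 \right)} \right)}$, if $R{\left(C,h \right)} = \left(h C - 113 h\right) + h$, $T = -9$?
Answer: $13997$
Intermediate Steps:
$D{\left(N,I \right)} = 5 - 9 I$ ($D{\left(N,I \right)} = - 9 I + 5 = 5 - 9 I$)
$R{\left(C,h \right)} = - 112 h + C h$ ($R{\left(C,h \right)} = \left(C h - 113 h\right) + h = \left(- 113 h + C h\right) + h = - 112 h + C h$)
$12476 + R{\left(-5,D{\left(6,2 \right)} \right)} = 12476 + \left(5 - 18\right) \left(-112 - 5\right) = 12476 + \left(5 - 18\right) \left(-117\right) = 12476 - -1521 = 12476 + 1521 = 13997$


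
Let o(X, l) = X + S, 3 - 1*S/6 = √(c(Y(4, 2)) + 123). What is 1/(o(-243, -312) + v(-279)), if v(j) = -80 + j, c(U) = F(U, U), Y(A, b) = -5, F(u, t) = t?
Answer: -73/42101 + 3*√118/168404 ≈ -0.0015404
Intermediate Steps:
c(U) = U
S = 18 - 6*√118 (S = 18 - 6*√(-5 + 123) = 18 - 6*√118 ≈ -47.177)
o(X, l) = 18 + X - 6*√118 (o(X, l) = X + (18 - 6*√118) = 18 + X - 6*√118)
1/(o(-243, -312) + v(-279)) = 1/((18 - 243 - 6*√118) + (-80 - 279)) = 1/((-225 - 6*√118) - 359) = 1/(-584 - 6*√118)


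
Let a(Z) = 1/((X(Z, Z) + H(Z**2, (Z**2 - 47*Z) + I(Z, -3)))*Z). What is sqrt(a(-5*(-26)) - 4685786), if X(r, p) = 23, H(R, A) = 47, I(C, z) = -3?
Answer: I*sqrt(3880299386509)/910 ≈ 2164.7*I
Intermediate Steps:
a(Z) = 1/(70*Z) (a(Z) = 1/((23 + 47)*Z) = 1/(70*Z))
sqrt(a(-5*(-26)) - 4685786) = sqrt(1/(70*((-5*(-26)))) - 4685786) = sqrt((1/70)/130 - 4685786) = sqrt((1/70)*(1/130) - 4685786) = sqrt(1/9100 - 4685786) = sqrt(-42640652599/9100) = I*sqrt(3880299386509)/910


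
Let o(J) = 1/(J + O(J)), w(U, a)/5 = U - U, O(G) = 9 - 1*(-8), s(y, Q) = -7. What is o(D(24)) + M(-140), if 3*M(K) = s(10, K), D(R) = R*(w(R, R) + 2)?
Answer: -452/195 ≈ -2.3179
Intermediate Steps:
O(G) = 17 (O(G) = 9 + 8 = 17)
w(U, a) = 0 (w(U, a) = 5*(U - U) = 5*0 = 0)
D(R) = 2*R (D(R) = R*(0 + 2) = R*2 = 2*R)
M(K) = -7/3 (M(K) = (⅓)*(-7) = -7/3)
o(J) = 1/(17 + J) (o(J) = 1/(J + 17) = 1/(17 + J))
o(D(24)) + M(-140) = 1/(17 + 2*24) - 7/3 = 1/(17 + 48) - 7/3 = 1/65 - 7/3 = -452/195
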